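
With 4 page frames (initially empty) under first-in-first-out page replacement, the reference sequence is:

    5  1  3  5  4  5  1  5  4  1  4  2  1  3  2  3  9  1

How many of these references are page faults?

7

5 -> fault, frames [5]
1 -> fault, frames [5, 1]
3 -> fault, frames [5, 1, 3]
5 -> hit
4 -> fault, frames [5, 1, 3, 4]
5 -> hit
1 -> hit
5 -> hit
4 -> hit
1 -> hit
4 -> hit
2 -> fault, evict 5, frames [1, 3, 4, 2]
1 -> hit
3 -> hit
2 -> hit
3 -> hit
9 -> fault, evict 1, frames [3, 4, 2, 9]
1 -> fault, evict 3, frames [4, 2, 9, 1]
Page faults: 7.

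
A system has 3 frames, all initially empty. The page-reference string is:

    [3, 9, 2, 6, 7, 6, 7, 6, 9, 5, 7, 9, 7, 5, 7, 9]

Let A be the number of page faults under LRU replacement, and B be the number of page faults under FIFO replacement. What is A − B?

Under LRU: F F F F F . . . F F F . . . . . → 8 faults.
Under FIFO: F F F F F . . . F F . . . . . . → 7 faults.
A − B = 8 − 7 = 1.

1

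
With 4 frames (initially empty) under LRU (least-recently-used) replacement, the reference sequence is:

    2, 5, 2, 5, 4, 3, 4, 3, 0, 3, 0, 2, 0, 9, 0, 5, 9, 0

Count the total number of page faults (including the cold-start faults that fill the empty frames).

8

2 -> miss, frames {2}
5 -> miss, frames {2,5}
2 -> hit
5 -> hit
4 -> miss, frames {2,5,4}
3 -> miss, frames {2,5,4,3}
4 -> hit
3 -> hit
0 -> miss, evict 2, frames {5,4,3,0}
3 -> hit
0 -> hit
2 -> miss, evict 5, frames {4,3,0,2}
0 -> hit
9 -> miss, evict 4, frames {3,2,0,9}
0 -> hit
5 -> miss, evict 3, frames {2,9,0,5}
9 -> hit
0 -> hit
Page faults: 8.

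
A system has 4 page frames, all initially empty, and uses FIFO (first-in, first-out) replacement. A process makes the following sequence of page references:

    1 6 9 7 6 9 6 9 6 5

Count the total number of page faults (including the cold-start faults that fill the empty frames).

5

1 → miss, frames [1]
6 → miss, frames [1, 6]
9 → miss, frames [1, 6, 9]
7 → miss, frames [1, 6, 9, 7]
6 → hit
9 → hit
6 → hit
9 → hit
6 → hit
5 → miss, evict 1, frames [6, 9, 7, 5]
Page faults: 5.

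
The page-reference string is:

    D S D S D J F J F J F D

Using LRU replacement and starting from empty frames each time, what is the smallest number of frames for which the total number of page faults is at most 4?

3

f=1: 12 faults
f=2: 5 faults
f=3: 4 faults
f=4: 4 faults
Smallest f with faults ≤ 4 is 3.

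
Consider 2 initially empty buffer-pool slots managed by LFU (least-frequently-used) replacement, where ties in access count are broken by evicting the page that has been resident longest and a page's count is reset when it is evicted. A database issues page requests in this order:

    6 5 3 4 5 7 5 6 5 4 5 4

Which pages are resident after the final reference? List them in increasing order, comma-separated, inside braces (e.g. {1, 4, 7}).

{4, 5}

6: fault, frames {6}
5: fault, frames {6,5}
3: fault, evict 6, frames {5,3}
4: fault, evict 5, frames {3,4}
5: fault, evict 3, frames {4,5}
7: fault, evict 4, frames {5,7}
5: hit
6: fault, evict 7, frames {5,6}
5: hit
4: fault, evict 6, frames {5,4}
5: hit
4: hit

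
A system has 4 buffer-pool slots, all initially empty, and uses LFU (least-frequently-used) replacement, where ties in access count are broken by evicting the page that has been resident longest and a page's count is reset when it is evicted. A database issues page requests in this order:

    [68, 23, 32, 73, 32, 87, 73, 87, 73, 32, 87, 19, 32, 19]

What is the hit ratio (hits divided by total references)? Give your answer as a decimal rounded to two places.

0.57

68: fault, frames {68}
23: fault, frames {68,23}
32: fault, frames {68,23,32}
73: fault, frames {68,23,32,73}
32: hit
87: fault, evict 68, frames {23,32,73,87}
73: hit
87: hit
73: hit
32: hit
87: hit
19: fault, evict 23, frames {32,73,87,19}
32: hit
19: hit
Hits: 8 of 14 references → 8/14 = 0.5714.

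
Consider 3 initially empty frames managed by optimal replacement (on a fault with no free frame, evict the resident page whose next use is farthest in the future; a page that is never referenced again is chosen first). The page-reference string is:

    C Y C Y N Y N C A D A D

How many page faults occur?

C: fault, frames (C)
Y: fault, frames (C Y)
C: hit
Y: hit
N: fault, frames (C Y N)
Y: hit
N: hit
C: hit
A: fault, evict N, frames (C Y A)
D: fault, evict Y, frames (C A D)
A: hit
D: hit
Page faults: 5.

5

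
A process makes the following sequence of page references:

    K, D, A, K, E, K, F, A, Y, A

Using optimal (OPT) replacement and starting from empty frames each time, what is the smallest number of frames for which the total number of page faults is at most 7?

f=1: 10 faults
f=2: 7 faults
f=3: 6 faults
f=4: 6 faults
f=5: 6 faults
f=6: 6 faults
Smallest f with faults ≤ 7 is 2.

2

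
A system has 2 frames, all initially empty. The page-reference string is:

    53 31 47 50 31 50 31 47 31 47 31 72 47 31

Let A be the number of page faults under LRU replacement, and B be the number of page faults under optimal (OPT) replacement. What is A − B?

Under LRU: F F F F F . . F . . . F F F → 9 faults.
Under OPT: F F F F . . . F . . . F . F → 7 faults.
A − B = 9 − 7 = 2.

2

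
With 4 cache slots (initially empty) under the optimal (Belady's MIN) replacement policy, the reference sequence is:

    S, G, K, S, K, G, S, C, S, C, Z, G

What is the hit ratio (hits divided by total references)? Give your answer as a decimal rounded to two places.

S: miss, frames {S}
G: miss, frames {S,G}
K: miss, frames {S,G,K}
S: hit
K: hit
G: hit
S: hit
C: miss, frames {S,G,K,C}
S: hit
C: hit
Z: miss, evict C, frames {S,G,K,Z}
G: hit
Hits: 7 of 12 references → 7/12 = 0.5833.

0.58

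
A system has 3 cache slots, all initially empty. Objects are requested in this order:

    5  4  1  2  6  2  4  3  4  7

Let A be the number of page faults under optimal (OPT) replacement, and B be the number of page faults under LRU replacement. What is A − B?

-1

Under OPT: F F F F F . . F . F → 7 faults.
Under LRU: F F F F F . F F . F → 8 faults.
A − B = 7 − 8 = -1.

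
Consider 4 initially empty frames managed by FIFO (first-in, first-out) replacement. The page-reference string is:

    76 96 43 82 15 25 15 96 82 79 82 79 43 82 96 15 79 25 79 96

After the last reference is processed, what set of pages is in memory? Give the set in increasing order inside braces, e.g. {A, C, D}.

{15, 25, 79, 96}

76 -> fault, frames {76}
96 -> fault, frames {76,96}
43 -> fault, frames {76,96,43}
82 -> fault, frames {76,96,43,82}
15 -> fault, evict 76, frames {96,43,82,15}
25 -> fault, evict 96, frames {43,82,15,25}
15 -> hit
96 -> fault, evict 43, frames {82,15,25,96}
82 -> hit
79 -> fault, evict 82, frames {15,25,96,79}
82 -> fault, evict 15, frames {25,96,79,82}
79 -> hit
43 -> fault, evict 25, frames {96,79,82,43}
82 -> hit
96 -> hit
15 -> fault, evict 96, frames {79,82,43,15}
79 -> hit
25 -> fault, evict 79, frames {82,43,15,25}
79 -> fault, evict 82, frames {43,15,25,79}
96 -> fault, evict 43, frames {15,25,79,96}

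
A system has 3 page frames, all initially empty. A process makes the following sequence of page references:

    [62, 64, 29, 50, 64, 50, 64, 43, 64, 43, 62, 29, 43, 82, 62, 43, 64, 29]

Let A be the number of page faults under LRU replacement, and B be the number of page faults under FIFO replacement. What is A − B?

Under LRU: F F F F . . . F . . F F . F F . F F → 11 faults.
Under FIFO: F F F F . . . F F . F F F F F . F F → 13 faults.
A − B = 11 − 13 = -2.

-2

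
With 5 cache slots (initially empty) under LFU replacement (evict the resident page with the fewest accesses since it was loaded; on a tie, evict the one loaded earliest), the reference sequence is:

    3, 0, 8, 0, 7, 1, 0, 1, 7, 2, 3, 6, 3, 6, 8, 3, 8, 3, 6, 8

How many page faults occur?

9

3 -> fault, frames [3]
0 -> fault, frames [3, 0]
8 -> fault, frames [3, 0, 8]
0 -> hit
7 -> fault, frames [3, 0, 8, 7]
1 -> fault, frames [3, 0, 8, 7, 1]
0 -> hit
1 -> hit
7 -> hit
2 -> fault, evict 3, frames [0, 8, 7, 1, 2]
3 -> fault, evict 8, frames [0, 7, 1, 2, 3]
6 -> fault, evict 2, frames [0, 7, 1, 3, 6]
3 -> hit
6 -> hit
8 -> fault, evict 7, frames [0, 1, 3, 6, 8]
3 -> hit
8 -> hit
3 -> hit
6 -> hit
8 -> hit
Page faults: 9.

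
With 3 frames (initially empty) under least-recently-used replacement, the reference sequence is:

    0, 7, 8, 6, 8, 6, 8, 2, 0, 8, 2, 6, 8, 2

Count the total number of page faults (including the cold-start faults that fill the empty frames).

7

0: miss, frames (0)
7: miss, frames (0 7)
8: miss, frames (0 7 8)
6: miss, evict 0, frames (7 8 6)
8: hit
6: hit
8: hit
2: miss, evict 7, frames (6 8 2)
0: miss, evict 6, frames (8 2 0)
8: hit
2: hit
6: miss, evict 0, frames (8 2 6)
8: hit
2: hit
Page faults: 7.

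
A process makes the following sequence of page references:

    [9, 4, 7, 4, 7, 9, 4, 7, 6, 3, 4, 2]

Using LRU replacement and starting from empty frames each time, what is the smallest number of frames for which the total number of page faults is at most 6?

f=1: 12 faults
f=2: 10 faults
f=3: 7 faults
f=4: 6 faults
f=5: 6 faults
f=6: 6 faults
Smallest f with faults ≤ 6 is 4.

4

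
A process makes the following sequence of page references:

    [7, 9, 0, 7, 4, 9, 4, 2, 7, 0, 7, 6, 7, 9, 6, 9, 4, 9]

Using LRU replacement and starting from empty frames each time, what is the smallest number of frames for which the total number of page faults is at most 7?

f=1: 18 faults
f=2: 13 faults
f=3: 11 faults
f=4: 9 faults
f=5: 8 faults
f=6: 6 faults
Smallest f with faults ≤ 7 is 6.

6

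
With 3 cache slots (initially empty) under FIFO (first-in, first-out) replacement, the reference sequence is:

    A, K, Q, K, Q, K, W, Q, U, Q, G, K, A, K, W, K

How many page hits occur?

7

A: miss, frames {A}
K: miss, frames {A,K}
Q: miss, frames {A,K,Q}
K: hit
Q: hit
K: hit
W: miss, evict A, frames {K,Q,W}
Q: hit
U: miss, evict K, frames {Q,W,U}
Q: hit
G: miss, evict Q, frames {W,U,G}
K: miss, evict W, frames {U,G,K}
A: miss, evict U, frames {G,K,A}
K: hit
W: miss, evict G, frames {K,A,W}
K: hit
Hits: 7.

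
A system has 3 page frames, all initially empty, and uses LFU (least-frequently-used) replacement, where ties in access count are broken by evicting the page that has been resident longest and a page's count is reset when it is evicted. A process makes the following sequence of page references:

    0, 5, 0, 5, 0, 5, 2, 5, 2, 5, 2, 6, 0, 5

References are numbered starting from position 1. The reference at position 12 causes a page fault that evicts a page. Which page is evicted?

0

pos 1: 0 → miss, frames (0)
pos 2: 5 → miss, frames (0 5)
pos 3: 0 → hit
pos 4: 5 → hit
pos 5: 0 → hit
pos 6: 5 → hit
pos 7: 2 → miss, frames (0 5 2)
pos 8: 5 → hit
pos 9: 2 → hit
pos 10: 5 → hit
pos 11: 2 → hit
pos 12: 6 → miss, evict 0, frames (5 2 6)
At position 12, page 0 is evicted.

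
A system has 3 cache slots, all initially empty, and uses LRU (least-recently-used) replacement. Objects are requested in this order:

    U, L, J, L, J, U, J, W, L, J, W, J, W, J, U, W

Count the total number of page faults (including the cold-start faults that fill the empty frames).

U → fault, frames (U)
L → fault, frames (U L)
J → fault, frames (U L J)
L → hit
J → hit
U → hit
J → hit
W → fault, evict L, frames (U J W)
L → fault, evict U, frames (J W L)
J → hit
W → hit
J → hit
W → hit
J → hit
U → fault, evict L, frames (W J U)
W → hit
Page faults: 6.

6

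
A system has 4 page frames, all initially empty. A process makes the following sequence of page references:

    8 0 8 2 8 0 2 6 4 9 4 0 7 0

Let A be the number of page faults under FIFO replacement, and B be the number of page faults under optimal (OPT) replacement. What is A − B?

Under FIFO: F F . F . . . F F F . F F . → 8 faults.
Under OPT: F F . F . . . F F F . . F . → 7 faults.
A − B = 8 − 7 = 1.

1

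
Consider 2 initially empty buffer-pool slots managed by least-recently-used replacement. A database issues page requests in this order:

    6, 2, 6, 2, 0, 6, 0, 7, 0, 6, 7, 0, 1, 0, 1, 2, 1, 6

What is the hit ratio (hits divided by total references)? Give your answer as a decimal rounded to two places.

0.39

6 → fault, frames {6}
2 → fault, frames {6,2}
6 → hit
2 → hit
0 → fault, evict 6, frames {2,0}
6 → fault, evict 2, frames {0,6}
0 → hit
7 → fault, evict 6, frames {0,7}
0 → hit
6 → fault, evict 7, frames {0,6}
7 → fault, evict 0, frames {6,7}
0 → fault, evict 6, frames {7,0}
1 → fault, evict 7, frames {0,1}
0 → hit
1 → hit
2 → fault, evict 0, frames {1,2}
1 → hit
6 → fault, evict 2, frames {1,6}
Hits: 7 of 18 references → 7/18 = 0.3889.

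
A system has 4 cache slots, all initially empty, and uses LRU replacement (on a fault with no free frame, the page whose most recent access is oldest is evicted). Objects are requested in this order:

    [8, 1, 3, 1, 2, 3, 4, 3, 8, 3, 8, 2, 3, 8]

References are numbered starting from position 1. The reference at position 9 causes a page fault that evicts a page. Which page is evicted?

pos 1: 8 -> miss, frames [8]
pos 2: 1 -> miss, frames [8, 1]
pos 3: 3 -> miss, frames [8, 1, 3]
pos 4: 1 -> hit
pos 5: 2 -> miss, frames [8, 3, 1, 2]
pos 6: 3 -> hit
pos 7: 4 -> miss, evict 8, frames [1, 2, 3, 4]
pos 8: 3 -> hit
pos 9: 8 -> miss, evict 1, frames [2, 4, 3, 8]
At position 9, page 1 is evicted.

1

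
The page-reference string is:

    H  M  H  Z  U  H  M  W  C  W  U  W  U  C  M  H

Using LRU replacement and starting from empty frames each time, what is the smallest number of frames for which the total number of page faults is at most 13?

f=1: 16 faults
f=2: 12 faults
f=3: 10 faults
f=4: 8 faults
f=5: 6 faults
f=6: 6 faults
Smallest f with faults ≤ 13 is 2.

2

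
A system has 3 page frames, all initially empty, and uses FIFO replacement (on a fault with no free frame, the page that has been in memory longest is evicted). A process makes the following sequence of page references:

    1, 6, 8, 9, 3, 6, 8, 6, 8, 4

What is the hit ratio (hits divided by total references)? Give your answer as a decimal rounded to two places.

0.20

1: miss, frames {1}
6: miss, frames {1,6}
8: miss, frames {1,6,8}
9: miss, evict 1, frames {6,8,9}
3: miss, evict 6, frames {8,9,3}
6: miss, evict 8, frames {9,3,6}
8: miss, evict 9, frames {3,6,8}
6: hit
8: hit
4: miss, evict 3, frames {6,8,4}
Hits: 2 of 10 references → 2/10 = 0.2000.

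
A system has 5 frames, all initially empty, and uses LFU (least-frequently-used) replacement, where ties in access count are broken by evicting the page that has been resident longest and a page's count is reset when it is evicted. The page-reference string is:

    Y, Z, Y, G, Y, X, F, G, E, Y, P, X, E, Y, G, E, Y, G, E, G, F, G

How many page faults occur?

Y -> miss, frames [Y]
Z -> miss, frames [Y, Z]
Y -> hit
G -> miss, frames [Y, Z, G]
Y -> hit
X -> miss, frames [Y, Z, G, X]
F -> miss, frames [Y, Z, G, X, F]
G -> hit
E -> miss, evict Z, frames [Y, G, X, F, E]
Y -> hit
P -> miss, evict X, frames [Y, G, F, E, P]
X -> miss, evict F, frames [Y, G, E, P, X]
E -> hit
Y -> hit
G -> hit
E -> hit
Y -> hit
G -> hit
E -> hit
G -> hit
F -> miss, evict P, frames [Y, G, E, X, F]
G -> hit
Page faults: 9.

9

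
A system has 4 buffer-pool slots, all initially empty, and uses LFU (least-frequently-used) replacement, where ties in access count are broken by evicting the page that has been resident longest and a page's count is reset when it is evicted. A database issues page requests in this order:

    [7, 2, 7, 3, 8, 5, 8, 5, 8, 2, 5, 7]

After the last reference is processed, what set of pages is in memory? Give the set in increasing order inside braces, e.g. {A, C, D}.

7: miss, frames (7)
2: miss, frames (7 2)
7: hit
3: miss, frames (7 2 3)
8: miss, frames (7 2 3 8)
5: miss, evict 2, frames (7 3 8 5)
8: hit
5: hit
8: hit
2: miss, evict 3, frames (7 8 5 2)
5: hit
7: hit

{2, 5, 7, 8}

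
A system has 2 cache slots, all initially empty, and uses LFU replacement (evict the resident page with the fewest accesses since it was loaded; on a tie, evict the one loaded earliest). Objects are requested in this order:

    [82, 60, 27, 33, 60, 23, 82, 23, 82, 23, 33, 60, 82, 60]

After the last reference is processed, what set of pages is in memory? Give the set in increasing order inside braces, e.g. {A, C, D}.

82 → miss, frames [82]
60 → miss, frames [82, 60]
27 → miss, evict 82, frames [60, 27]
33 → miss, evict 60, frames [27, 33]
60 → miss, evict 27, frames [33, 60]
23 → miss, evict 33, frames [60, 23]
82 → miss, evict 60, frames [23, 82]
23 → hit
82 → hit
23 → hit
33 → miss, evict 82, frames [23, 33]
60 → miss, evict 33, frames [23, 60]
82 → miss, evict 60, frames [23, 82]
60 → miss, evict 82, frames [23, 60]

{23, 60}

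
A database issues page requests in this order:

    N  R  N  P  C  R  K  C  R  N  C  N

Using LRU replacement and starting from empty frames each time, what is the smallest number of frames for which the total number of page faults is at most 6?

4

f=1: 12 faults
f=2: 10 faults
f=3: 7 faults
f=4: 6 faults
f=5: 5 faults
Smallest f with faults ≤ 6 is 4.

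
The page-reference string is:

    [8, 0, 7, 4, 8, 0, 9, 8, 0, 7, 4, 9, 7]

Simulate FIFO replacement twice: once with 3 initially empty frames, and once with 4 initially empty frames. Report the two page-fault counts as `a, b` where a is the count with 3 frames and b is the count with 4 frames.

3 frames: F F F F F F F . . F F . . → 9 faults.
4 frames: F F F F . . F F F F F F . → 10 faults.
10 > 9: adding a frame increased faults — Belady's anomaly.

9, 10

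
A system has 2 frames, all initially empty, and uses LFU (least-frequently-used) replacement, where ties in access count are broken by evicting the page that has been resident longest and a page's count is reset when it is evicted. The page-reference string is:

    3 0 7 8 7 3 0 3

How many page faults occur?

7

3 -> fault, frames {3}
0 -> fault, frames {3,0}
7 -> fault, evict 3, frames {0,7}
8 -> fault, evict 0, frames {7,8}
7 -> hit
3 -> fault, evict 8, frames {7,3}
0 -> fault, evict 3, frames {7,0}
3 -> fault, evict 0, frames {7,3}
Page faults: 7.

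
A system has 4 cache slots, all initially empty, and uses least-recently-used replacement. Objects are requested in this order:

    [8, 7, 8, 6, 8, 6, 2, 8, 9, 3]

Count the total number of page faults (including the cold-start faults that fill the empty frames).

6

8: miss, frames [8]
7: miss, frames [8, 7]
8: hit
6: miss, frames [7, 8, 6]
8: hit
6: hit
2: miss, frames [7, 8, 6, 2]
8: hit
9: miss, evict 7, frames [6, 2, 8, 9]
3: miss, evict 6, frames [2, 8, 9, 3]
Page faults: 6.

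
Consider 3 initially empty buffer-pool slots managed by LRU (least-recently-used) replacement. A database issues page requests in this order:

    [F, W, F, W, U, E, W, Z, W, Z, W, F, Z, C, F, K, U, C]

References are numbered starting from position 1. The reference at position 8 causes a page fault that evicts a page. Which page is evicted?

U

pos 1: F: miss, frames (F)
pos 2: W: miss, frames (F W)
pos 3: F: hit
pos 4: W: hit
pos 5: U: miss, frames (F W U)
pos 6: E: miss, evict F, frames (W U E)
pos 7: W: hit
pos 8: Z: miss, evict U, frames (E W Z)
At position 8, page U is evicted.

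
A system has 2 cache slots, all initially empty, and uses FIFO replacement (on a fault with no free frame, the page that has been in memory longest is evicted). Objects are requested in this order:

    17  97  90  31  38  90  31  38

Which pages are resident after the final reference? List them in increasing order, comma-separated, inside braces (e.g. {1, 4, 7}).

{31, 38}

17 → miss, frames {17}
97 → miss, frames {17,97}
90 → miss, evict 17, frames {97,90}
31 → miss, evict 97, frames {90,31}
38 → miss, evict 90, frames {31,38}
90 → miss, evict 31, frames {38,90}
31 → miss, evict 38, frames {90,31}
38 → miss, evict 90, frames {31,38}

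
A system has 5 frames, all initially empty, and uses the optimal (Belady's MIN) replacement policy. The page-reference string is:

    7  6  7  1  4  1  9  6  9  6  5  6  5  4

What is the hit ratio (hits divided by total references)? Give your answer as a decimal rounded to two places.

7 -> fault, frames {7}
6 -> fault, frames {7,6}
7 -> hit
1 -> fault, frames {7,6,1}
4 -> fault, frames {7,6,1,4}
1 -> hit
9 -> fault, frames {7,6,1,4,9}
6 -> hit
9 -> hit
6 -> hit
5 -> fault, evict 9, frames {7,6,1,4,5}
6 -> hit
5 -> hit
4 -> hit
Hits: 8 of 14 references → 8/14 = 0.5714.

0.57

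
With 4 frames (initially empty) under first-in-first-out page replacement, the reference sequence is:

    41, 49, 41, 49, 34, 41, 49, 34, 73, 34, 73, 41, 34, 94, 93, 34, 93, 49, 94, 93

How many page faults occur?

7

41: miss, frames [41]
49: miss, frames [41, 49]
41: hit
49: hit
34: miss, frames [41, 49, 34]
41: hit
49: hit
34: hit
73: miss, frames [41, 49, 34, 73]
34: hit
73: hit
41: hit
34: hit
94: miss, evict 41, frames [49, 34, 73, 94]
93: miss, evict 49, frames [34, 73, 94, 93]
34: hit
93: hit
49: miss, evict 34, frames [73, 94, 93, 49]
94: hit
93: hit
Page faults: 7.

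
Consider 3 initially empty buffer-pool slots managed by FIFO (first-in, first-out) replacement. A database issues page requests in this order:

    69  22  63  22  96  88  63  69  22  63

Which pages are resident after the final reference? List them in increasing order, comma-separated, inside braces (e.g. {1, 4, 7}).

{22, 63, 69}

69 → fault, frames [69]
22 → fault, frames [69, 22]
63 → fault, frames [69, 22, 63]
22 → hit
96 → fault, evict 69, frames [22, 63, 96]
88 → fault, evict 22, frames [63, 96, 88]
63 → hit
69 → fault, evict 63, frames [96, 88, 69]
22 → fault, evict 96, frames [88, 69, 22]
63 → fault, evict 88, frames [69, 22, 63]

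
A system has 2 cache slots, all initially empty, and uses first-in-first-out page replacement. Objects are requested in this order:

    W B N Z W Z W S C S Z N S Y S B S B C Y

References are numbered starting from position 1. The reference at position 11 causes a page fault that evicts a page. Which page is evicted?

pos 1: W -> fault, frames [W]
pos 2: B -> fault, frames [W, B]
pos 3: N -> fault, evict W, frames [B, N]
pos 4: Z -> fault, evict B, frames [N, Z]
pos 5: W -> fault, evict N, frames [Z, W]
pos 6: Z -> hit
pos 7: W -> hit
pos 8: S -> fault, evict Z, frames [W, S]
pos 9: C -> fault, evict W, frames [S, C]
pos 10: S -> hit
pos 11: Z -> fault, evict S, frames [C, Z]
At position 11, page S is evicted.

S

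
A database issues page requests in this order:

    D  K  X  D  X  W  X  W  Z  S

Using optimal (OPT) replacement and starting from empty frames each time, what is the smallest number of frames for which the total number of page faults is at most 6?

2

f=1: 10 faults
f=2: 6 faults
f=3: 6 faults
f=4: 6 faults
f=5: 6 faults
f=6: 6 faults
Smallest f with faults ≤ 6 is 2.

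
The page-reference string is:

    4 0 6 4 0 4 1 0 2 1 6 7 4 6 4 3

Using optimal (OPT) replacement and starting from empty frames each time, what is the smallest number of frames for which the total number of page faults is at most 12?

2

f=1: 16 faults
f=2: 10 faults
f=3: 8 faults
f=4: 7 faults
f=5: 7 faults
f=6: 7 faults
f=7: 7 faults
Smallest f with faults ≤ 12 is 2.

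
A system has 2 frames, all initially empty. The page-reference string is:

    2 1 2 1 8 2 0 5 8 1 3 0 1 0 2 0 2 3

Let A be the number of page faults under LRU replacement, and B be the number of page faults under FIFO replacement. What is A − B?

-1

Under LRU: F F . . F F F F F F F F F . F . . F → 13 faults.
Under FIFO: F F . . F F F F F F F F F . F F . F → 14 faults.
A − B = 13 − 14 = -1.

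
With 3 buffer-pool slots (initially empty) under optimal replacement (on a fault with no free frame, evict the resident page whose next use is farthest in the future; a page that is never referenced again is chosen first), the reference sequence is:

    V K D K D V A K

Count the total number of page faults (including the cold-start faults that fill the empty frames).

4

V → fault, frames {V}
K → fault, frames {V,K}
D → fault, frames {V,K,D}
K → hit
D → hit
V → hit
A → fault, evict D, frames {V,K,A}
K → hit
Page faults: 4.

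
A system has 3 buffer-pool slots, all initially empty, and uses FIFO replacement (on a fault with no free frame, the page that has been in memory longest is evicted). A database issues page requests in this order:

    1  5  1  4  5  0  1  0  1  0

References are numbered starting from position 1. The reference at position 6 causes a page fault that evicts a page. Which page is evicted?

pos 1: 1 -> miss, frames (1)
pos 2: 5 -> miss, frames (1 5)
pos 3: 1 -> hit
pos 4: 4 -> miss, frames (1 5 4)
pos 5: 5 -> hit
pos 6: 0 -> miss, evict 1, frames (5 4 0)
At position 6, page 1 is evicted.

1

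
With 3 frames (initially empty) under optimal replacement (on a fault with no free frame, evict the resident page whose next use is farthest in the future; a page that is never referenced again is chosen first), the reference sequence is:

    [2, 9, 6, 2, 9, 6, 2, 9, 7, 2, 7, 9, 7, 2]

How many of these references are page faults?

2 → fault, frames [2]
9 → fault, frames [2, 9]
6 → fault, frames [2, 9, 6]
2 → hit
9 → hit
6 → hit
2 → hit
9 → hit
7 → fault, evict 6, frames [2, 9, 7]
2 → hit
7 → hit
9 → hit
7 → hit
2 → hit
Page faults: 4.

4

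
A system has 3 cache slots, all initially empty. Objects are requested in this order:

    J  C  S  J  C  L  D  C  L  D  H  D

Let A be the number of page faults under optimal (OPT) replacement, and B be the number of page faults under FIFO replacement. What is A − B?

-1

Under OPT: F F F . . F F . . . F . → 6 faults.
Under FIFO: F F F . . F F F . . F . → 7 faults.
A − B = 6 − 7 = -1.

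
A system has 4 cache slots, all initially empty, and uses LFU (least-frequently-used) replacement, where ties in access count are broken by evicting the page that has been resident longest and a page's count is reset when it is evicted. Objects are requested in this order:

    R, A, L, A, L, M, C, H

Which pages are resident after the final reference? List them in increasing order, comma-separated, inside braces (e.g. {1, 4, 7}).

{A, C, H, L}

R → fault, frames {R}
A → fault, frames {R,A}
L → fault, frames {R,A,L}
A → hit
L → hit
M → fault, frames {R,A,L,M}
C → fault, evict R, frames {A,L,M,C}
H → fault, evict M, frames {A,L,C,H}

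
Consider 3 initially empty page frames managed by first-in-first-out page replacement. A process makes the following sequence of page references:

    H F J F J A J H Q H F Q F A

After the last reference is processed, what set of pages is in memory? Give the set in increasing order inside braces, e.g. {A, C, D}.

H → miss, frames (H)
F → miss, frames (H F)
J → miss, frames (H F J)
F → hit
J → hit
A → miss, evict H, frames (F J A)
J → hit
H → miss, evict F, frames (J A H)
Q → miss, evict J, frames (A H Q)
H → hit
F → miss, evict A, frames (H Q F)
Q → hit
F → hit
A → miss, evict H, frames (Q F A)

{A, F, Q}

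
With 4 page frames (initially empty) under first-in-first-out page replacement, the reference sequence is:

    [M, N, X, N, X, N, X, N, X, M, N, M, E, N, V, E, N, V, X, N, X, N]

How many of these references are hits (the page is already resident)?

17

M -> fault, frames {M}
N -> fault, frames {M,N}
X -> fault, frames {M,N,X}
N -> hit
X -> hit
N -> hit
X -> hit
N -> hit
X -> hit
M -> hit
N -> hit
M -> hit
E -> fault, frames {M,N,X,E}
N -> hit
V -> fault, evict M, frames {N,X,E,V}
E -> hit
N -> hit
V -> hit
X -> hit
N -> hit
X -> hit
N -> hit
Hits: 17.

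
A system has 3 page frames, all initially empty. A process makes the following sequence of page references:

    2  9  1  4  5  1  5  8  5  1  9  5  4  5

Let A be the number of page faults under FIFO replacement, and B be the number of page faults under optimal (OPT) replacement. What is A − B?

Under FIFO: F F F F F . . F . F F F F . → 10 faults.
Under OPT: F F F F F . . F . . F . F . → 8 faults.
A − B = 10 − 8 = 2.

2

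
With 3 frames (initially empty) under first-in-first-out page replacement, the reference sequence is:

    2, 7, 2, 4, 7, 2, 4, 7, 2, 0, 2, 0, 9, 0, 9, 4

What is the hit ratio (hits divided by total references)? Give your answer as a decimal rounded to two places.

0.56

2: miss, frames (2)
7: miss, frames (2 7)
2: hit
4: miss, frames (2 7 4)
7: hit
2: hit
4: hit
7: hit
2: hit
0: miss, evict 2, frames (7 4 0)
2: miss, evict 7, frames (4 0 2)
0: hit
9: miss, evict 4, frames (0 2 9)
0: hit
9: hit
4: miss, evict 0, frames (2 9 4)
Hits: 9 of 16 references → 9/16 = 0.5625.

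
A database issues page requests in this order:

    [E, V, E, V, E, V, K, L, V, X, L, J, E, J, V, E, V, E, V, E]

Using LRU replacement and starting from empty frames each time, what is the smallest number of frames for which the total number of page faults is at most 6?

f=1: 20 faults
f=2: 11 faults
f=3: 8 faults
f=4: 8 faults
f=5: 7 faults
f=6: 6 faults
Smallest f with faults ≤ 6 is 6.

6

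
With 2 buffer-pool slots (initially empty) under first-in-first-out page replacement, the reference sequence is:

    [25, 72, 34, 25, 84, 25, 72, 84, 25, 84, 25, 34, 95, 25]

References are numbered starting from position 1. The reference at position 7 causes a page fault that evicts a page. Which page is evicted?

pos 1: 25 → fault, frames [25]
pos 2: 72 → fault, frames [25, 72]
pos 3: 34 → fault, evict 25, frames [72, 34]
pos 4: 25 → fault, evict 72, frames [34, 25]
pos 5: 84 → fault, evict 34, frames [25, 84]
pos 6: 25 → hit
pos 7: 72 → fault, evict 25, frames [84, 72]
At position 7, page 25 is evicted.

25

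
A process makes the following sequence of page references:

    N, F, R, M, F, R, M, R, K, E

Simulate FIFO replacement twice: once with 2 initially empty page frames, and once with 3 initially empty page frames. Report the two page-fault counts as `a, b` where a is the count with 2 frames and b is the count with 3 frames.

9, 6

2 frames: F F F F F F F . F F → 9 faults.
3 frames: F F F F . . . . F F → 6 faults.
6 < 9: adding a frame reduced faults, as is typical.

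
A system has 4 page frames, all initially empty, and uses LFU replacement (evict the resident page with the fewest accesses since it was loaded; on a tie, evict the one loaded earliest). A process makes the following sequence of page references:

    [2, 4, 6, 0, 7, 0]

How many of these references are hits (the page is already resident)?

2 -> fault, frames [2]
4 -> fault, frames [2, 4]
6 -> fault, frames [2, 4, 6]
0 -> fault, frames [2, 4, 6, 0]
7 -> fault, evict 2, frames [4, 6, 0, 7]
0 -> hit
Hits: 1.

1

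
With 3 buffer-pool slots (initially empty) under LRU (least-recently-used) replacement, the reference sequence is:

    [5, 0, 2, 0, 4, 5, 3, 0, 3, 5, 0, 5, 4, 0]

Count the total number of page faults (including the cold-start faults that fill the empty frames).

5: fault, frames [5]
0: fault, frames [5, 0]
2: fault, frames [5, 0, 2]
0: hit
4: fault, evict 5, frames [2, 0, 4]
5: fault, evict 2, frames [0, 4, 5]
3: fault, evict 0, frames [4, 5, 3]
0: fault, evict 4, frames [5, 3, 0]
3: hit
5: hit
0: hit
5: hit
4: fault, evict 3, frames [0, 5, 4]
0: hit
Page faults: 8.

8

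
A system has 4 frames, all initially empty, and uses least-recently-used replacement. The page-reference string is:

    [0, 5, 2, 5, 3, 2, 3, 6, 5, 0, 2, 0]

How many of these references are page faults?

7

0 → fault, frames {0}
5 → fault, frames {0,5}
2 → fault, frames {0,5,2}
5 → hit
3 → fault, frames {0,2,5,3}
2 → hit
3 → hit
6 → fault, evict 0, frames {5,2,3,6}
5 → hit
0 → fault, evict 2, frames {3,6,5,0}
2 → fault, evict 3, frames {6,5,0,2}
0 → hit
Page faults: 7.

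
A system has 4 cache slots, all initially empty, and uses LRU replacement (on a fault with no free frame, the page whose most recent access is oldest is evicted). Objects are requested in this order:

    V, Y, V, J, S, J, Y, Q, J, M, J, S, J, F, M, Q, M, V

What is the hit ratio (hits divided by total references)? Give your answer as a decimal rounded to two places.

0.44

V -> fault, frames (V)
Y -> fault, frames (V Y)
V -> hit
J -> fault, frames (Y V J)
S -> fault, frames (Y V J S)
J -> hit
Y -> hit
Q -> fault, evict V, frames (S J Y Q)
J -> hit
M -> fault, evict S, frames (Y Q J M)
J -> hit
S -> fault, evict Y, frames (Q M J S)
J -> hit
F -> fault, evict Q, frames (M S J F)
M -> hit
Q -> fault, evict S, frames (J F M Q)
M -> hit
V -> fault, evict J, frames (F Q M V)
Hits: 8 of 18 references → 8/18 = 0.4444.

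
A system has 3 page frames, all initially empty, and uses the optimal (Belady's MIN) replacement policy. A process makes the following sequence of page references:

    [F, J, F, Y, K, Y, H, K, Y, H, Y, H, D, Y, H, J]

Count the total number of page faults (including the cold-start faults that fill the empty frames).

7

F → miss, frames (F)
J → miss, frames (F J)
F → hit
Y → miss, frames (F J Y)
K → miss, evict F, frames (J Y K)
Y → hit
H → miss, evict J, frames (Y K H)
K → hit
Y → hit
H → hit
Y → hit
H → hit
D → miss, evict K, frames (Y H D)
Y → hit
H → hit
J → miss, evict D, frames (Y H J)
Page faults: 7.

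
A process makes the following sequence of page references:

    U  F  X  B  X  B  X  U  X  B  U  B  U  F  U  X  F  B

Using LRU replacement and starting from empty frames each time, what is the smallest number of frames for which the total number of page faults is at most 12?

2

f=1: 18 faults
f=2: 11 faults
f=3: 8 faults
f=4: 4 faults
Smallest f with faults ≤ 12 is 2.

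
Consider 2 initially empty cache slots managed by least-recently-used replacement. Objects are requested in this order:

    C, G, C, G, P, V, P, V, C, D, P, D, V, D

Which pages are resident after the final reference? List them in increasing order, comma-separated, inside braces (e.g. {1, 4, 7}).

{D, V}

C → miss, frames {C}
G → miss, frames {C,G}
C → hit
G → hit
P → miss, evict C, frames {G,P}
V → miss, evict G, frames {P,V}
P → hit
V → hit
C → miss, evict P, frames {V,C}
D → miss, evict V, frames {C,D}
P → miss, evict C, frames {D,P}
D → hit
V → miss, evict P, frames {D,V}
D → hit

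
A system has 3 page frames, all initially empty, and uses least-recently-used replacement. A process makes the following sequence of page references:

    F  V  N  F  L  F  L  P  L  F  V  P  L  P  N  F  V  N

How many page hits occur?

7

F: miss, frames [F]
V: miss, frames [F, V]
N: miss, frames [F, V, N]
F: hit
L: miss, evict V, frames [N, F, L]
F: hit
L: hit
P: miss, evict N, frames [F, L, P]
L: hit
F: hit
V: miss, evict P, frames [L, F, V]
P: miss, evict L, frames [F, V, P]
L: miss, evict F, frames [V, P, L]
P: hit
N: miss, evict V, frames [L, P, N]
F: miss, evict L, frames [P, N, F]
V: miss, evict P, frames [N, F, V]
N: hit
Hits: 7.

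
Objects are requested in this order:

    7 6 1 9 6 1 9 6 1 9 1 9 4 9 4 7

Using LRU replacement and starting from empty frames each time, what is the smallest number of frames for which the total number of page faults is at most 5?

f=1: 16 faults
f=2: 12 faults
f=3: 6 faults
f=4: 6 faults
f=5: 5 faults
Smallest f with faults ≤ 5 is 5.

5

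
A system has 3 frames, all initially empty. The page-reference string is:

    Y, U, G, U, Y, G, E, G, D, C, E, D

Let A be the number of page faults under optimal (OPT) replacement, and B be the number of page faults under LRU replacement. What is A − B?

Under OPT: F F F . . . F . F F . . → 6 faults.
Under LRU: F F F . . . F . F F F . → 7 faults.
A − B = 6 − 7 = -1.

-1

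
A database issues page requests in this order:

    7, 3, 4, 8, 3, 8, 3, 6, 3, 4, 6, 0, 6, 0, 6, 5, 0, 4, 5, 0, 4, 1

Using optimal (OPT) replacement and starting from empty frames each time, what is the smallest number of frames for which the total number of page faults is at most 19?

2

f=1: 22 faults
f=2: 11 faults
f=3: 8 faults
f=4: 8 faults
f=5: 8 faults
f=6: 8 faults
f=7: 8 faults
f=8: 8 faults
Smallest f with faults ≤ 19 is 2.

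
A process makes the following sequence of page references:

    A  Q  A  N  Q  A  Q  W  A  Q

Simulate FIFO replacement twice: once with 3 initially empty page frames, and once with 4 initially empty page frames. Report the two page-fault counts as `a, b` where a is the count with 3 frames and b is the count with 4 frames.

6, 4

3 frames: F F . F . . . F F F → 6 faults.
4 frames: F F . F . . . F . . → 4 faults.
4 < 6: adding a frame reduced faults, as is typical.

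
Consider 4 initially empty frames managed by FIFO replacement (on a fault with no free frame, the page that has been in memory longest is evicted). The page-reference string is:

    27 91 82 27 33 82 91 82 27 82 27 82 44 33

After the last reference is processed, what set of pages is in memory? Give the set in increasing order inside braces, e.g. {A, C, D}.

{33, 44, 82, 91}

27 -> miss, frames {27}
91 -> miss, frames {27,91}
82 -> miss, frames {27,91,82}
27 -> hit
33 -> miss, frames {27,91,82,33}
82 -> hit
91 -> hit
82 -> hit
27 -> hit
82 -> hit
27 -> hit
82 -> hit
44 -> miss, evict 27, frames {91,82,33,44}
33 -> hit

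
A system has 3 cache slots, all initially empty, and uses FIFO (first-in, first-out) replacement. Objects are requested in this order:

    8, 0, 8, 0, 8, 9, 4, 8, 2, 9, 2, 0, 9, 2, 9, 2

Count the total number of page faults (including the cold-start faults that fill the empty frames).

8 → fault, frames (8)
0 → fault, frames (8 0)
8 → hit
0 → hit
8 → hit
9 → fault, frames (8 0 9)
4 → fault, evict 8, frames (0 9 4)
8 → fault, evict 0, frames (9 4 8)
2 → fault, evict 9, frames (4 8 2)
9 → fault, evict 4, frames (8 2 9)
2 → hit
0 → fault, evict 8, frames (2 9 0)
9 → hit
2 → hit
9 → hit
2 → hit
Page faults: 8.

8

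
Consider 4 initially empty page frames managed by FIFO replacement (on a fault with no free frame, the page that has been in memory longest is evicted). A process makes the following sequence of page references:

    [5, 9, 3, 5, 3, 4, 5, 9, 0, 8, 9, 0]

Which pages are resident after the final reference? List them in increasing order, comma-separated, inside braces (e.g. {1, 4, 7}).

{0, 4, 8, 9}

5 -> fault, frames {5}
9 -> fault, frames {5,9}
3 -> fault, frames {5,9,3}
5 -> hit
3 -> hit
4 -> fault, frames {5,9,3,4}
5 -> hit
9 -> hit
0 -> fault, evict 5, frames {9,3,4,0}
8 -> fault, evict 9, frames {3,4,0,8}
9 -> fault, evict 3, frames {4,0,8,9}
0 -> hit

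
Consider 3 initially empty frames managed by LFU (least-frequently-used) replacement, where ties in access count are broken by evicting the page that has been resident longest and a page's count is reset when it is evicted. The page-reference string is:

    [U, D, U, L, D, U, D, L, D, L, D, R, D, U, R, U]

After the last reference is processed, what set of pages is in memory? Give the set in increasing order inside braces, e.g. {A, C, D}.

{D, L, U}

U → fault, frames [U]
D → fault, frames [U, D]
U → hit
L → fault, frames [U, D, L]
D → hit
U → hit
D → hit
L → hit
D → hit
L → hit
D → hit
R → fault, evict U, frames [D, L, R]
D → hit
U → fault, evict R, frames [D, L, U]
R → fault, evict U, frames [D, L, R]
U → fault, evict R, frames [D, L, U]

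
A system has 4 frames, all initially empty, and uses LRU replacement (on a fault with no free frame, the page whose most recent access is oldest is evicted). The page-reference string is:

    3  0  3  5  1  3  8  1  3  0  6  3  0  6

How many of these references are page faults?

7

3 -> fault, frames {3}
0 -> fault, frames {3,0}
3 -> hit
5 -> fault, frames {0,3,5}
1 -> fault, frames {0,3,5,1}
3 -> hit
8 -> fault, evict 0, frames {5,1,3,8}
1 -> hit
3 -> hit
0 -> fault, evict 5, frames {8,1,3,0}
6 -> fault, evict 8, frames {1,3,0,6}
3 -> hit
0 -> hit
6 -> hit
Page faults: 7.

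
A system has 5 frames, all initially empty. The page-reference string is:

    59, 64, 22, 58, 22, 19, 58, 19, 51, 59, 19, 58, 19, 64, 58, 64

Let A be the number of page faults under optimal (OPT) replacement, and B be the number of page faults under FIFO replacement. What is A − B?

Under OPT: F F F F . F . . F . . . . . . . → 6 faults.
Under FIFO: F F F F . F . . F F . . . F . . → 8 faults.
A − B = 6 − 8 = -2.

-2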